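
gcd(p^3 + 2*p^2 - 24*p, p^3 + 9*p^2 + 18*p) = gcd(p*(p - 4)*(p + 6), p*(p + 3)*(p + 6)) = p^2 + 6*p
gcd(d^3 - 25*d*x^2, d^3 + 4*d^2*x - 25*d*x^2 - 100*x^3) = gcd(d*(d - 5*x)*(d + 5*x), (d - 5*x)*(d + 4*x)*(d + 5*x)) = -d^2 + 25*x^2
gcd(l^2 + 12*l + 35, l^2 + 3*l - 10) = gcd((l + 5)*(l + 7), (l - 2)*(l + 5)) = l + 5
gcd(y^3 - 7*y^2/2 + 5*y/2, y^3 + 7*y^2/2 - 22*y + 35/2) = y^2 - 7*y/2 + 5/2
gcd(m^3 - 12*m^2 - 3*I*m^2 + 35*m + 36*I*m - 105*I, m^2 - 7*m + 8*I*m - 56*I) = m - 7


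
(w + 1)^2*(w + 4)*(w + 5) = w^4 + 11*w^3 + 39*w^2 + 49*w + 20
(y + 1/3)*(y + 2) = y^2 + 7*y/3 + 2/3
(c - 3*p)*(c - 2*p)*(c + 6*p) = c^3 + c^2*p - 24*c*p^2 + 36*p^3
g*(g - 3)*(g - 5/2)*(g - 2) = g^4 - 15*g^3/2 + 37*g^2/2 - 15*g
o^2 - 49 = (o - 7)*(o + 7)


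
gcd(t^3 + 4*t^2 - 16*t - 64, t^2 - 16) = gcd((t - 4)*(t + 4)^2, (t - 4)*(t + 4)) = t^2 - 16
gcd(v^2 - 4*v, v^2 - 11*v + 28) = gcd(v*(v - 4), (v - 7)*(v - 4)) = v - 4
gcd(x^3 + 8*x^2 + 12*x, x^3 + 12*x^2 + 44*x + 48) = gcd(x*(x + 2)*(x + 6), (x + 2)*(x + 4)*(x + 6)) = x^2 + 8*x + 12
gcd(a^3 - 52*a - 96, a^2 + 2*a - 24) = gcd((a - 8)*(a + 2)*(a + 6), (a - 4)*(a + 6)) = a + 6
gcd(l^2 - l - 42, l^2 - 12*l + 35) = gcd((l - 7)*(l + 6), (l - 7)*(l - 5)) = l - 7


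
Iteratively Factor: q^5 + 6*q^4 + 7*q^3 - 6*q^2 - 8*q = (q + 1)*(q^4 + 5*q^3 + 2*q^2 - 8*q) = (q + 1)*(q + 2)*(q^3 + 3*q^2 - 4*q) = (q - 1)*(q + 1)*(q + 2)*(q^2 + 4*q) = (q - 1)*(q + 1)*(q + 2)*(q + 4)*(q)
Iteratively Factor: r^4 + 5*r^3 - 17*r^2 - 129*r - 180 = (r + 3)*(r^3 + 2*r^2 - 23*r - 60) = (r - 5)*(r + 3)*(r^2 + 7*r + 12) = (r - 5)*(r + 3)*(r + 4)*(r + 3)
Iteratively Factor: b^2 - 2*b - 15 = (b + 3)*(b - 5)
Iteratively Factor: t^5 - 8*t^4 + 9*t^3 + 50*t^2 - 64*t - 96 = (t - 4)*(t^4 - 4*t^3 - 7*t^2 + 22*t + 24) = (t - 4)*(t + 2)*(t^3 - 6*t^2 + 5*t + 12) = (t - 4)*(t + 1)*(t + 2)*(t^2 - 7*t + 12) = (t - 4)^2*(t + 1)*(t + 2)*(t - 3)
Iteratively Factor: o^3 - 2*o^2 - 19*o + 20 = (o + 4)*(o^2 - 6*o + 5) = (o - 5)*(o + 4)*(o - 1)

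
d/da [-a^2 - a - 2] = -2*a - 1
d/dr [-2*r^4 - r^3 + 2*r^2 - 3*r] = -8*r^3 - 3*r^2 + 4*r - 3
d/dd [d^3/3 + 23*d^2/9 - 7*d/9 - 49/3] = d^2 + 46*d/9 - 7/9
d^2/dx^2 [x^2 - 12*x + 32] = 2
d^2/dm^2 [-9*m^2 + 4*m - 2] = -18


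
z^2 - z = z*(z - 1)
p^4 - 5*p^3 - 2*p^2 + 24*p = p*(p - 4)*(p - 3)*(p + 2)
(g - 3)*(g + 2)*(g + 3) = g^3 + 2*g^2 - 9*g - 18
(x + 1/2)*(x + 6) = x^2 + 13*x/2 + 3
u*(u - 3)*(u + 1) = u^3 - 2*u^2 - 3*u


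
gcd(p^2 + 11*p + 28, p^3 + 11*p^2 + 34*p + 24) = p + 4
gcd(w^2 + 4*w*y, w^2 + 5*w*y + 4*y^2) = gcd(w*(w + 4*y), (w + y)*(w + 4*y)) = w + 4*y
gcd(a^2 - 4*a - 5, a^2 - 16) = 1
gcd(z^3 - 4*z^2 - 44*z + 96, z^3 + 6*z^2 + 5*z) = 1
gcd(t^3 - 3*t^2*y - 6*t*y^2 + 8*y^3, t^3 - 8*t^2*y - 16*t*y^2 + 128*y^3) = -t + 4*y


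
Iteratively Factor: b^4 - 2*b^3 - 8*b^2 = (b + 2)*(b^3 - 4*b^2) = b*(b + 2)*(b^2 - 4*b) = b^2*(b + 2)*(b - 4)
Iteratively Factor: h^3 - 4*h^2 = (h)*(h^2 - 4*h) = h^2*(h - 4)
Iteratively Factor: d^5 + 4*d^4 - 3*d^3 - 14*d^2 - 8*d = (d + 4)*(d^4 - 3*d^2 - 2*d) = (d + 1)*(d + 4)*(d^3 - d^2 - 2*d) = (d + 1)^2*(d + 4)*(d^2 - 2*d) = d*(d + 1)^2*(d + 4)*(d - 2)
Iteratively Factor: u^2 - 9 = (u + 3)*(u - 3)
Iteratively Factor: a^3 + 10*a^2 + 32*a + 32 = (a + 4)*(a^2 + 6*a + 8) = (a + 4)^2*(a + 2)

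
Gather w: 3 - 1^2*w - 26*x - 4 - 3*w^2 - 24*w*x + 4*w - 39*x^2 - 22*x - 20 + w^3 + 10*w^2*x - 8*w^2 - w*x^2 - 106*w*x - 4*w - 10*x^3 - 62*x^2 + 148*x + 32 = w^3 + w^2*(10*x - 11) + w*(-x^2 - 130*x - 1) - 10*x^3 - 101*x^2 + 100*x + 11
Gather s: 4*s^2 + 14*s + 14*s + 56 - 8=4*s^2 + 28*s + 48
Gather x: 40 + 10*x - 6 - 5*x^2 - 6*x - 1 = -5*x^2 + 4*x + 33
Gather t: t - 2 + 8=t + 6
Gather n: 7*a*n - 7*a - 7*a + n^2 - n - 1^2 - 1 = -14*a + n^2 + n*(7*a - 1) - 2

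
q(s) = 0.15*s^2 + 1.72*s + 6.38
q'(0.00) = 1.72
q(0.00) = 6.38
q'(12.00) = 5.32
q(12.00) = 48.62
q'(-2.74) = 0.90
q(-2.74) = 2.79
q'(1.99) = 2.32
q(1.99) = 10.40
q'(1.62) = 2.21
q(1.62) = 9.56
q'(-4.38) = 0.41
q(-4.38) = 1.72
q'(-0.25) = 1.64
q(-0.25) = 5.96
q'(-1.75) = 1.20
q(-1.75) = 3.83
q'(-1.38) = 1.31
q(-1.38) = 4.29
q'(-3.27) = 0.74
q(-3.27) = 2.36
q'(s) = 0.3*s + 1.72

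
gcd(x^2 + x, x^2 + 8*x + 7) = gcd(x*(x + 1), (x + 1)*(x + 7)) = x + 1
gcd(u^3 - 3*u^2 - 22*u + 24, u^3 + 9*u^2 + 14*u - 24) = u^2 + 3*u - 4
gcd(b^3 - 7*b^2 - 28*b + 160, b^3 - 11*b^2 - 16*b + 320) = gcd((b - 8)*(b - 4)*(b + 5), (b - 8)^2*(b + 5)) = b^2 - 3*b - 40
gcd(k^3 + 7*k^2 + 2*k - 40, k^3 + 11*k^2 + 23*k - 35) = k + 5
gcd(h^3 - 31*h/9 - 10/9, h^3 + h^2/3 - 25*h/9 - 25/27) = h^2 + 2*h + 5/9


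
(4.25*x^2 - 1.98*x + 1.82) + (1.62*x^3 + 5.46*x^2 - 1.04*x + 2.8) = 1.62*x^3 + 9.71*x^2 - 3.02*x + 4.62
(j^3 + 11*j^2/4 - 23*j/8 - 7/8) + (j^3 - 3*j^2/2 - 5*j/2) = 2*j^3 + 5*j^2/4 - 43*j/8 - 7/8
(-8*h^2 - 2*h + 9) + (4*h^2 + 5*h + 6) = -4*h^2 + 3*h + 15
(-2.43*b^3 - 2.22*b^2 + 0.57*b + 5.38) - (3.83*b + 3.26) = -2.43*b^3 - 2.22*b^2 - 3.26*b + 2.12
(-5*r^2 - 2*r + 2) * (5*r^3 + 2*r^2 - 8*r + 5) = -25*r^5 - 20*r^4 + 46*r^3 - 5*r^2 - 26*r + 10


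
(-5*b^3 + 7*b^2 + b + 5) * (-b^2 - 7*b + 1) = 5*b^5 + 28*b^4 - 55*b^3 - 5*b^2 - 34*b + 5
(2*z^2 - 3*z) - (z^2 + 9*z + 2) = z^2 - 12*z - 2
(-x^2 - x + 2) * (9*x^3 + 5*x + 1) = -9*x^5 - 9*x^4 + 13*x^3 - 6*x^2 + 9*x + 2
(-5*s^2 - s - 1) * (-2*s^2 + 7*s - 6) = 10*s^4 - 33*s^3 + 25*s^2 - s + 6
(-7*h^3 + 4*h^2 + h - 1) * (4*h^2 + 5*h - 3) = -28*h^5 - 19*h^4 + 45*h^3 - 11*h^2 - 8*h + 3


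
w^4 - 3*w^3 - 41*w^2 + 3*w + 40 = (w - 8)*(w - 1)*(w + 1)*(w + 5)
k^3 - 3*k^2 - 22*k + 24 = (k - 6)*(k - 1)*(k + 4)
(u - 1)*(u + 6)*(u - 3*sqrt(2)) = u^3 - 3*sqrt(2)*u^2 + 5*u^2 - 15*sqrt(2)*u - 6*u + 18*sqrt(2)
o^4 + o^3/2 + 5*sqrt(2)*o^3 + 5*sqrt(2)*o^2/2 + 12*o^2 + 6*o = o*(o + 1/2)*(o + 2*sqrt(2))*(o + 3*sqrt(2))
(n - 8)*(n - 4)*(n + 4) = n^3 - 8*n^2 - 16*n + 128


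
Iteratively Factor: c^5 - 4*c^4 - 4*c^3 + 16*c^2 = (c)*(c^4 - 4*c^3 - 4*c^2 + 16*c) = c*(c - 2)*(c^3 - 2*c^2 - 8*c) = c*(c - 2)*(c + 2)*(c^2 - 4*c) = c*(c - 4)*(c - 2)*(c + 2)*(c)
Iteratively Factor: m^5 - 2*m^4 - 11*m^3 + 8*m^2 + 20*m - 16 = (m + 2)*(m^4 - 4*m^3 - 3*m^2 + 14*m - 8) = (m + 2)^2*(m^3 - 6*m^2 + 9*m - 4) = (m - 1)*(m + 2)^2*(m^2 - 5*m + 4) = (m - 1)^2*(m + 2)^2*(m - 4)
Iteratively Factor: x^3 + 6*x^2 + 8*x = (x)*(x^2 + 6*x + 8) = x*(x + 4)*(x + 2)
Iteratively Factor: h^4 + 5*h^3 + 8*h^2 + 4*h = (h + 2)*(h^3 + 3*h^2 + 2*h) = h*(h + 2)*(h^2 + 3*h + 2) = h*(h + 2)^2*(h + 1)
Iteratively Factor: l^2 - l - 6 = (l + 2)*(l - 3)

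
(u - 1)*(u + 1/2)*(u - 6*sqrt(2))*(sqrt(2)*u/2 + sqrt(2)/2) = sqrt(2)*u^4/2 - 6*u^3 + sqrt(2)*u^3/4 - 3*u^2 - sqrt(2)*u^2/2 - sqrt(2)*u/4 + 6*u + 3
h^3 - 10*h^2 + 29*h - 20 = (h - 5)*(h - 4)*(h - 1)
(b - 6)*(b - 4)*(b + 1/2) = b^3 - 19*b^2/2 + 19*b + 12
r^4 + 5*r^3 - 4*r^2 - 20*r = r*(r - 2)*(r + 2)*(r + 5)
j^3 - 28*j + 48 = (j - 4)*(j - 2)*(j + 6)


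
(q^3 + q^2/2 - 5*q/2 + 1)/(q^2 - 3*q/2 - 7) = (2*q^2 - 3*q + 1)/(2*q - 7)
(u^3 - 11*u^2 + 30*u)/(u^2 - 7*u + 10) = u*(u - 6)/(u - 2)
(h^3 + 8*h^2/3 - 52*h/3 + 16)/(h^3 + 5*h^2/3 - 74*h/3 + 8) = (3*h^2 - 10*h + 8)/(3*h^2 - 13*h + 4)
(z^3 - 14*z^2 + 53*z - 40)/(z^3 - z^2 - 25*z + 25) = (z - 8)/(z + 5)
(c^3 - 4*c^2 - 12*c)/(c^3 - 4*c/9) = 9*(c^2 - 4*c - 12)/(9*c^2 - 4)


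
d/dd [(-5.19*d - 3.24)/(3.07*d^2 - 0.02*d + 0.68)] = (15.9333*d^2 + 19.8936*d - 3.594)/(9.4249*d^4 - 0.1228*d^3 + 4.1756*d^2 - 0.0272*d + 0.4624)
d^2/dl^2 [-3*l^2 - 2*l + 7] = -6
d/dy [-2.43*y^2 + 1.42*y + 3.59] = 1.42 - 4.86*y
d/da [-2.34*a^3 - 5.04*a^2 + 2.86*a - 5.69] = -7.02*a^2 - 10.08*a + 2.86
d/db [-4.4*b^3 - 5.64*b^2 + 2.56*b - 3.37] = -13.2*b^2 - 11.28*b + 2.56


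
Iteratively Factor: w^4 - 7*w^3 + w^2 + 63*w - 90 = (w - 5)*(w^3 - 2*w^2 - 9*w + 18) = (w - 5)*(w - 3)*(w^2 + w - 6) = (w - 5)*(w - 3)*(w + 3)*(w - 2)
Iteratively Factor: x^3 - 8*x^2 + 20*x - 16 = (x - 4)*(x^2 - 4*x + 4) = (x - 4)*(x - 2)*(x - 2)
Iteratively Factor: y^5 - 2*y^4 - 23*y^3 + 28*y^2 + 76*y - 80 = (y + 4)*(y^4 - 6*y^3 + y^2 + 24*y - 20) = (y - 1)*(y + 4)*(y^3 - 5*y^2 - 4*y + 20) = (y - 5)*(y - 1)*(y + 4)*(y^2 - 4) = (y - 5)*(y - 1)*(y + 2)*(y + 4)*(y - 2)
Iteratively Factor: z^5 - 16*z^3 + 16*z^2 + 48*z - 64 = (z - 2)*(z^4 + 2*z^3 - 12*z^2 - 8*z + 32) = (z - 2)^2*(z^3 + 4*z^2 - 4*z - 16) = (z - 2)^2*(z + 2)*(z^2 + 2*z - 8) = (z - 2)^2*(z + 2)*(z + 4)*(z - 2)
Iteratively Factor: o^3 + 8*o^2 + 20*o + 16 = (o + 2)*(o^2 + 6*o + 8) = (o + 2)*(o + 4)*(o + 2)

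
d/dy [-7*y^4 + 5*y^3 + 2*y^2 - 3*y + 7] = -28*y^3 + 15*y^2 + 4*y - 3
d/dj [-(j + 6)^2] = -2*j - 12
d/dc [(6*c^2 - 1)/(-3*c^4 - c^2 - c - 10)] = (-12*c*(3*c^4 + c^2 + c + 10) + (6*c^2 - 1)*(12*c^3 + 2*c + 1))/(3*c^4 + c^2 + c + 10)^2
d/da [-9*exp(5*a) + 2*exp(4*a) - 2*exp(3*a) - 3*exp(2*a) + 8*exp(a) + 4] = (-45*exp(4*a) + 8*exp(3*a) - 6*exp(2*a) - 6*exp(a) + 8)*exp(a)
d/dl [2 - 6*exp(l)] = -6*exp(l)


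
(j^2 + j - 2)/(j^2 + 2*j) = (j - 1)/j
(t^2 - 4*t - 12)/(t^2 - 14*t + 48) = (t + 2)/(t - 8)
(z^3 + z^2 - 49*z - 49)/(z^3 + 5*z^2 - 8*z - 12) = (z^2 - 49)/(z^2 + 4*z - 12)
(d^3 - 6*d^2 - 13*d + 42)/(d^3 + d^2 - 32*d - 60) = (d^3 - 6*d^2 - 13*d + 42)/(d^3 + d^2 - 32*d - 60)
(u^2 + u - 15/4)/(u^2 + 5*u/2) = (u - 3/2)/u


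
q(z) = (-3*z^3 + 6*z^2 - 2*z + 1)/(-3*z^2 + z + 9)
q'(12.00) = 0.98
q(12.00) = 10.57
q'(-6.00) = 0.85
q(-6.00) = -8.35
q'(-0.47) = -1.44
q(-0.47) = 0.45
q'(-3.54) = 0.23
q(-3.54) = -6.73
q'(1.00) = 0.35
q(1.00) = 0.29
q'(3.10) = 0.74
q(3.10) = 2.21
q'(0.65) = 0.30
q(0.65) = 0.17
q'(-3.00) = -0.45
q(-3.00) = -6.76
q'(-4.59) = 0.67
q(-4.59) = -7.26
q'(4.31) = 0.89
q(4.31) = 3.21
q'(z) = (6*z - 1)*(-3*z^3 + 6*z^2 - 2*z + 1)/(-3*z^2 + z + 9)^2 + (-9*z^2 + 12*z - 2)/(-3*z^2 + z + 9) = (9*z^4 - 6*z^3 - 81*z^2 + 114*z - 19)/(9*z^4 - 6*z^3 - 53*z^2 + 18*z + 81)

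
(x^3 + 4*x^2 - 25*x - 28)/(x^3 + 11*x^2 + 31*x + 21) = (x - 4)/(x + 3)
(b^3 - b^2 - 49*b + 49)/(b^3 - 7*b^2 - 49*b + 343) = (b - 1)/(b - 7)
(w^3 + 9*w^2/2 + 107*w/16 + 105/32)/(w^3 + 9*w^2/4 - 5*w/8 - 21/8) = (w + 5/4)/(w - 1)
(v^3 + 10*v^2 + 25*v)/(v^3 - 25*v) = (v + 5)/(v - 5)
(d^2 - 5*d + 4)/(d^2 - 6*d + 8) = (d - 1)/(d - 2)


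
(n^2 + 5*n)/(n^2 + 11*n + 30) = n/(n + 6)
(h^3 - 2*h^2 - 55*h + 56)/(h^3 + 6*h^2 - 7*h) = (h - 8)/h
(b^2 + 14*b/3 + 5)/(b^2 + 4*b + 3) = (b + 5/3)/(b + 1)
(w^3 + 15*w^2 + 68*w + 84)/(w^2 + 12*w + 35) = (w^2 + 8*w + 12)/(w + 5)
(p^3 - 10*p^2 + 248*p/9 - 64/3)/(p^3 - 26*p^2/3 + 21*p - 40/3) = (p^2 - 22*p/3 + 8)/(p^2 - 6*p + 5)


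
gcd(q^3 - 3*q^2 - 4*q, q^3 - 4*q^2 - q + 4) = q^2 - 3*q - 4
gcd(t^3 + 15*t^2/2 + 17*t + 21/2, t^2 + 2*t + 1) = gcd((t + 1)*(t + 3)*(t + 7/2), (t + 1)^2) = t + 1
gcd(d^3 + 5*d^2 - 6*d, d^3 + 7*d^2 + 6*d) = d^2 + 6*d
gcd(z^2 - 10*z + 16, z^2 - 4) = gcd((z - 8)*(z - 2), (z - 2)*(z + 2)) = z - 2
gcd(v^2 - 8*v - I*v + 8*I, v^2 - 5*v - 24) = v - 8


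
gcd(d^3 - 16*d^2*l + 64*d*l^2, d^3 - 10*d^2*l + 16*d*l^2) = d^2 - 8*d*l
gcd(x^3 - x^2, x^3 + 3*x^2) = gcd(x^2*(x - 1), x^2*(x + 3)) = x^2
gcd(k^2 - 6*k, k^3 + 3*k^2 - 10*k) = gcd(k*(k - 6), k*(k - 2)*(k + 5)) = k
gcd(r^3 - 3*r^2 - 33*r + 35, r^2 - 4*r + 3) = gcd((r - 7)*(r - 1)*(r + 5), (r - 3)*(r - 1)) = r - 1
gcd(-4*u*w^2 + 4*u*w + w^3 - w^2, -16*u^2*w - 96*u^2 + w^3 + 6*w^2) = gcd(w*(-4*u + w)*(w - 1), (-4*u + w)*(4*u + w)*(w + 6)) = 4*u - w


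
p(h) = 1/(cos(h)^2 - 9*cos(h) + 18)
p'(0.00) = 0.00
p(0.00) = 0.10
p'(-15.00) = 0.01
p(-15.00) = 0.04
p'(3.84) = 0.01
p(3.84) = 0.04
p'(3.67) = 0.01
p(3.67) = 0.04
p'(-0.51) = 0.03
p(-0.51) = 0.09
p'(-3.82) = -0.01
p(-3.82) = 0.04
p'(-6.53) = 0.02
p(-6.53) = 0.10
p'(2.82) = -0.00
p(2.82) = 0.04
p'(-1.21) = 0.03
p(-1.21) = 0.07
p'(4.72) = 0.03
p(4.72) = 0.06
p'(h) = (2*sin(h)*cos(h) - 9*sin(h))/(cos(h)^2 - 9*cos(h) + 18)^2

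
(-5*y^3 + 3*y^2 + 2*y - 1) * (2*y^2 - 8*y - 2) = -10*y^5 + 46*y^4 - 10*y^3 - 24*y^2 + 4*y + 2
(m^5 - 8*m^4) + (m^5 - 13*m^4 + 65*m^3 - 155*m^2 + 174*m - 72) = 2*m^5 - 21*m^4 + 65*m^3 - 155*m^2 + 174*m - 72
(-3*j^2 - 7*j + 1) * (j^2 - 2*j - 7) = -3*j^4 - j^3 + 36*j^2 + 47*j - 7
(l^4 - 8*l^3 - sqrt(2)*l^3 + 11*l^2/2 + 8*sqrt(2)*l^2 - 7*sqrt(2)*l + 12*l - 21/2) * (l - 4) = l^5 - 12*l^4 - sqrt(2)*l^4 + 12*sqrt(2)*l^3 + 75*l^3/2 - 39*sqrt(2)*l^2 - 10*l^2 - 117*l/2 + 28*sqrt(2)*l + 42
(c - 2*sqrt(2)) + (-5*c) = -4*c - 2*sqrt(2)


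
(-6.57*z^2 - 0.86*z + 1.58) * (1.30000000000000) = -8.541*z^2 - 1.118*z + 2.054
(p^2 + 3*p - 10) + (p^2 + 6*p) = 2*p^2 + 9*p - 10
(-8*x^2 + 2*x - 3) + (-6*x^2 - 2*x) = -14*x^2 - 3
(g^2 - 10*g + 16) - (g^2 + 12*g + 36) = -22*g - 20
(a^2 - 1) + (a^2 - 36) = 2*a^2 - 37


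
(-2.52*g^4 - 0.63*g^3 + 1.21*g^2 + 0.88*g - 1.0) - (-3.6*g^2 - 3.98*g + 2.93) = -2.52*g^4 - 0.63*g^3 + 4.81*g^2 + 4.86*g - 3.93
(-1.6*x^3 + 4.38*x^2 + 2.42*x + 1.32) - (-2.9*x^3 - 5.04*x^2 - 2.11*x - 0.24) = 1.3*x^3 + 9.42*x^2 + 4.53*x + 1.56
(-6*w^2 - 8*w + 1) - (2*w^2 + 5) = -8*w^2 - 8*w - 4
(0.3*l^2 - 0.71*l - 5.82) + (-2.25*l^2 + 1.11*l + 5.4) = -1.95*l^2 + 0.4*l - 0.42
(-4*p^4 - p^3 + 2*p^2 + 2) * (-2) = 8*p^4 + 2*p^3 - 4*p^2 - 4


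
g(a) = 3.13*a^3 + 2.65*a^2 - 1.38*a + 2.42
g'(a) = 9.39*a^2 + 5.3*a - 1.38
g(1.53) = 17.72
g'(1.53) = 28.71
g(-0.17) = 2.72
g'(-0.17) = -2.01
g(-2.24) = -16.37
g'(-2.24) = 33.86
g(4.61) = 359.03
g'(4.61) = 222.61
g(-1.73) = -3.47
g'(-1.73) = 17.55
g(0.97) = 6.43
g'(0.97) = 12.60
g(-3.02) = -55.45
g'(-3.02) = 68.25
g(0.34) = 2.38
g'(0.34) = 1.51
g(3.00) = 106.64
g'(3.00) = 99.03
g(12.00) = 5776.10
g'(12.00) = 1414.38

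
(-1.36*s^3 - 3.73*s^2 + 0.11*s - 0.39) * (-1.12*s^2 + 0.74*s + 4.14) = 1.5232*s^5 + 3.1712*s^4 - 8.5138*s^3 - 14.924*s^2 + 0.1668*s - 1.6146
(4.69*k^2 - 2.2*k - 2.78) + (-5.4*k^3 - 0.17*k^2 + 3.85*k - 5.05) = -5.4*k^3 + 4.52*k^2 + 1.65*k - 7.83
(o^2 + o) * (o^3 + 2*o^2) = o^5 + 3*o^4 + 2*o^3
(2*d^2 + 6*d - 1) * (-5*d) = -10*d^3 - 30*d^2 + 5*d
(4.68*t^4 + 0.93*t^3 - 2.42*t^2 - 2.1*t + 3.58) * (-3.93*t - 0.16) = -18.3924*t^5 - 4.4037*t^4 + 9.3618*t^3 + 8.6402*t^2 - 13.7334*t - 0.5728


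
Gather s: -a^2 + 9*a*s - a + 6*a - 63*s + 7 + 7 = -a^2 + 5*a + s*(9*a - 63) + 14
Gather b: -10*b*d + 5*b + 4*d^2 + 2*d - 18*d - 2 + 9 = b*(5 - 10*d) + 4*d^2 - 16*d + 7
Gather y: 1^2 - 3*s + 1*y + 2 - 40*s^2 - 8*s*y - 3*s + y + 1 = -40*s^2 - 6*s + y*(2 - 8*s) + 4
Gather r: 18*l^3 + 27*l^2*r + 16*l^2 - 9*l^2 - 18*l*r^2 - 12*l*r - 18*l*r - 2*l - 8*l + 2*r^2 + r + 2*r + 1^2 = 18*l^3 + 7*l^2 - 10*l + r^2*(2 - 18*l) + r*(27*l^2 - 30*l + 3) + 1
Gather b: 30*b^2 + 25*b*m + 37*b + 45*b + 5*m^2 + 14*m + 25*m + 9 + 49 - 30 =30*b^2 + b*(25*m + 82) + 5*m^2 + 39*m + 28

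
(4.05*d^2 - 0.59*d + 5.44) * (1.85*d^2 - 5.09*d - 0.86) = 7.4925*d^4 - 21.706*d^3 + 9.5841*d^2 - 27.1822*d - 4.6784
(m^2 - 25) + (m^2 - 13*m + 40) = 2*m^2 - 13*m + 15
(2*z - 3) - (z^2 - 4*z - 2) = -z^2 + 6*z - 1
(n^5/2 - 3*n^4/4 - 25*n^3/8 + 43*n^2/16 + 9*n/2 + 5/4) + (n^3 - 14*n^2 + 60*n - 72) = n^5/2 - 3*n^4/4 - 17*n^3/8 - 181*n^2/16 + 129*n/2 - 283/4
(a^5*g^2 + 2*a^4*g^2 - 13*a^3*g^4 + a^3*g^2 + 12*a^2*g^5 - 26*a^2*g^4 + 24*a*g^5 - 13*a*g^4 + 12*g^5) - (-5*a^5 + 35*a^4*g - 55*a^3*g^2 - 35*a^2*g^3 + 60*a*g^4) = a^5*g^2 + 5*a^5 + 2*a^4*g^2 - 35*a^4*g - 13*a^3*g^4 + 56*a^3*g^2 + 12*a^2*g^5 - 26*a^2*g^4 + 35*a^2*g^3 + 24*a*g^5 - 73*a*g^4 + 12*g^5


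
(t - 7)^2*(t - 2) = t^3 - 16*t^2 + 77*t - 98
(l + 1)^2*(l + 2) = l^3 + 4*l^2 + 5*l + 2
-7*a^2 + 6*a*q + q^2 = (-a + q)*(7*a + q)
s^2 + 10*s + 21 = (s + 3)*(s + 7)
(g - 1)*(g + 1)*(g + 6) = g^3 + 6*g^2 - g - 6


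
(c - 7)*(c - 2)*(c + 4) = c^3 - 5*c^2 - 22*c + 56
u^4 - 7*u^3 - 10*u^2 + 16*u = u*(u - 8)*(u - 1)*(u + 2)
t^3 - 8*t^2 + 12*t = t*(t - 6)*(t - 2)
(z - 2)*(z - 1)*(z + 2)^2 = z^4 + z^3 - 6*z^2 - 4*z + 8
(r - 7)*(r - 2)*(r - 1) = r^3 - 10*r^2 + 23*r - 14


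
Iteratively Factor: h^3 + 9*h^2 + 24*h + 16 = (h + 1)*(h^2 + 8*h + 16) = (h + 1)*(h + 4)*(h + 4)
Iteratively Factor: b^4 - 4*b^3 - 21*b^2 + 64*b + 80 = (b - 4)*(b^3 - 21*b - 20) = (b - 5)*(b - 4)*(b^2 + 5*b + 4) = (b - 5)*(b - 4)*(b + 4)*(b + 1)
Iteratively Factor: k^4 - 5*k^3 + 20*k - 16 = (k + 2)*(k^3 - 7*k^2 + 14*k - 8) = (k - 1)*(k + 2)*(k^2 - 6*k + 8) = (k - 2)*(k - 1)*(k + 2)*(k - 4)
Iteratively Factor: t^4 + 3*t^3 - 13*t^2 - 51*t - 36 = (t - 4)*(t^3 + 7*t^2 + 15*t + 9) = (t - 4)*(t + 3)*(t^2 + 4*t + 3) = (t - 4)*(t + 3)^2*(t + 1)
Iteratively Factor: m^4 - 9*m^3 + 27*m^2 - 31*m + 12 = (m - 1)*(m^3 - 8*m^2 + 19*m - 12) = (m - 1)^2*(m^2 - 7*m + 12) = (m - 3)*(m - 1)^2*(m - 4)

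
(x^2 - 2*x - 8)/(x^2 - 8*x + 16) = (x + 2)/(x - 4)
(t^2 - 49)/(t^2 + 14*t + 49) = (t - 7)/(t + 7)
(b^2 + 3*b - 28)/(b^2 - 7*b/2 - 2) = 2*(b + 7)/(2*b + 1)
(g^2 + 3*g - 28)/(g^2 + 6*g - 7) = (g - 4)/(g - 1)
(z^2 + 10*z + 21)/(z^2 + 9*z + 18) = (z + 7)/(z + 6)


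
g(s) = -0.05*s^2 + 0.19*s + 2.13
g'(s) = 0.19 - 0.1*s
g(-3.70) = 0.74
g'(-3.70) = 0.56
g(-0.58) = 2.00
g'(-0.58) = 0.25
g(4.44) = 1.99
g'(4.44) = -0.25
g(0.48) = 2.21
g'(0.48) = 0.14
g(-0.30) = 2.07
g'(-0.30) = 0.22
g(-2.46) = 1.36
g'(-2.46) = 0.44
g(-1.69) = 1.67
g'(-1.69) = 0.36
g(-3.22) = 1.00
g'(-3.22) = 0.51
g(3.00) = 2.25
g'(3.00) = -0.11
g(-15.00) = -11.97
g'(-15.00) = 1.69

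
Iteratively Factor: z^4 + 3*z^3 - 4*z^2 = (z)*(z^3 + 3*z^2 - 4*z) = z^2*(z^2 + 3*z - 4) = z^2*(z + 4)*(z - 1)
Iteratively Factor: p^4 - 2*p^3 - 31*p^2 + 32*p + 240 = (p + 4)*(p^3 - 6*p^2 - 7*p + 60) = (p - 5)*(p + 4)*(p^2 - p - 12) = (p - 5)*(p + 3)*(p + 4)*(p - 4)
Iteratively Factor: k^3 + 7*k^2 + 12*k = (k)*(k^2 + 7*k + 12) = k*(k + 4)*(k + 3)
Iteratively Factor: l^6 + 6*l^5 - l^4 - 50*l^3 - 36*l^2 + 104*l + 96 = (l - 2)*(l^5 + 8*l^4 + 15*l^3 - 20*l^2 - 76*l - 48) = (l - 2)^2*(l^4 + 10*l^3 + 35*l^2 + 50*l + 24) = (l - 2)^2*(l + 3)*(l^3 + 7*l^2 + 14*l + 8) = (l - 2)^2*(l + 1)*(l + 3)*(l^2 + 6*l + 8) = (l - 2)^2*(l + 1)*(l + 3)*(l + 4)*(l + 2)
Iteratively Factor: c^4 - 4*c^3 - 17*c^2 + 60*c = (c + 4)*(c^3 - 8*c^2 + 15*c) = c*(c + 4)*(c^2 - 8*c + 15) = c*(c - 3)*(c + 4)*(c - 5)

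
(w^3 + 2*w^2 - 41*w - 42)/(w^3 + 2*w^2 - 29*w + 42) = (w^2 - 5*w - 6)/(w^2 - 5*w + 6)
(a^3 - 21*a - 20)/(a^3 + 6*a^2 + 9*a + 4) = (a - 5)/(a + 1)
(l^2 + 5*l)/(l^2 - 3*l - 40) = l/(l - 8)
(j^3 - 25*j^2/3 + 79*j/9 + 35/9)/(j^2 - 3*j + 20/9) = (3*j^2 - 20*j - 7)/(3*j - 4)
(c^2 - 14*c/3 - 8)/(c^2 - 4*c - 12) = (c + 4/3)/(c + 2)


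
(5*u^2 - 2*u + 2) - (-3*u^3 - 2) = 3*u^3 + 5*u^2 - 2*u + 4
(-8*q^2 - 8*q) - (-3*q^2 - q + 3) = -5*q^2 - 7*q - 3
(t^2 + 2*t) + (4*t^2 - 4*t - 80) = 5*t^2 - 2*t - 80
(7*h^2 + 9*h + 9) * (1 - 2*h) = -14*h^3 - 11*h^2 - 9*h + 9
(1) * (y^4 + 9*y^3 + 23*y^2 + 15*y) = y^4 + 9*y^3 + 23*y^2 + 15*y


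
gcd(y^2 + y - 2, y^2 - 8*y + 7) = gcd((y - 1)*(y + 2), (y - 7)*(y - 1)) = y - 1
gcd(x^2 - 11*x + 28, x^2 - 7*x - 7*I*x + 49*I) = x - 7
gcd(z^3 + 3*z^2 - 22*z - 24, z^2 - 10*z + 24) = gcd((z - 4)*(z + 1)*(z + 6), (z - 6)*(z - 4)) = z - 4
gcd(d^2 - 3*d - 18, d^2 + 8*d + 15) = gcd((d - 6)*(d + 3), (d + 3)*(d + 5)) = d + 3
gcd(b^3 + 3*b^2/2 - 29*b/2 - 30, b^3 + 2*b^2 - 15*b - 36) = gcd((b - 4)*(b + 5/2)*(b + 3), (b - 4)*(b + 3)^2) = b^2 - b - 12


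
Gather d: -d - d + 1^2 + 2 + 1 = 4 - 2*d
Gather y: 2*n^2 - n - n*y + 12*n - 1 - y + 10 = 2*n^2 + 11*n + y*(-n - 1) + 9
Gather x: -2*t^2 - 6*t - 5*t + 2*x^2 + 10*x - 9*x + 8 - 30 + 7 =-2*t^2 - 11*t + 2*x^2 + x - 15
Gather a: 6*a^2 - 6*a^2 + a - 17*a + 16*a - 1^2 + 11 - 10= 0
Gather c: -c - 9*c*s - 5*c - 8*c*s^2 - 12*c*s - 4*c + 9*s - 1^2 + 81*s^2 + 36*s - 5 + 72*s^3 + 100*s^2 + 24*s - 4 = c*(-8*s^2 - 21*s - 10) + 72*s^3 + 181*s^2 + 69*s - 10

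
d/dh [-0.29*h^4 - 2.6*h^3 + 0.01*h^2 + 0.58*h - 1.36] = -1.16*h^3 - 7.8*h^2 + 0.02*h + 0.58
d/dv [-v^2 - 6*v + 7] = -2*v - 6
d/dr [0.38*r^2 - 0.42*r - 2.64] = 0.76*r - 0.42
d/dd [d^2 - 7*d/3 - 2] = 2*d - 7/3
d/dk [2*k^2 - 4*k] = 4*k - 4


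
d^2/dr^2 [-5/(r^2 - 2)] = 10*(-3*r^2 - 2)/(r^2 - 2)^3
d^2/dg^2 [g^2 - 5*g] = 2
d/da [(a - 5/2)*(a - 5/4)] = 2*a - 15/4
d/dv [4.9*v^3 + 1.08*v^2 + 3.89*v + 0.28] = 14.7*v^2 + 2.16*v + 3.89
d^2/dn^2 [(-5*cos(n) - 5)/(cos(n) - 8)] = 45*(cos(n)^2 + 8*cos(n) - 2)/(cos(n) - 8)^3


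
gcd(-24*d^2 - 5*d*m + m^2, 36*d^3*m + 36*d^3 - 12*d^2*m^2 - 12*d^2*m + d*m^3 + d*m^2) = 1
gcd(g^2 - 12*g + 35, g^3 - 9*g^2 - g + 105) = g^2 - 12*g + 35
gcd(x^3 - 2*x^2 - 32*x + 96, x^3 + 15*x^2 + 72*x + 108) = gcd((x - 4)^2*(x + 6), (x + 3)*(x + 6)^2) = x + 6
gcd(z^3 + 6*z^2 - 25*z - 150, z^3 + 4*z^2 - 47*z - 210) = z^2 + 11*z + 30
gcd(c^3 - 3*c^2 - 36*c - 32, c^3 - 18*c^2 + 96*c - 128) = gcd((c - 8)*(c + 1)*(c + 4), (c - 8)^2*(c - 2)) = c - 8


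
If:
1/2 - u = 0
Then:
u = 1/2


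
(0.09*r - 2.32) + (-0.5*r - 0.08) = -0.41*r - 2.4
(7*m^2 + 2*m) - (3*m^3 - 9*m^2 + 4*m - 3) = -3*m^3 + 16*m^2 - 2*m + 3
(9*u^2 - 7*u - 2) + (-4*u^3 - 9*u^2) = -4*u^3 - 7*u - 2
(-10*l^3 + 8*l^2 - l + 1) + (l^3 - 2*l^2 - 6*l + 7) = -9*l^3 + 6*l^2 - 7*l + 8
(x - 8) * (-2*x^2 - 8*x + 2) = -2*x^3 + 8*x^2 + 66*x - 16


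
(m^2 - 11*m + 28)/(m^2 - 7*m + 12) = (m - 7)/(m - 3)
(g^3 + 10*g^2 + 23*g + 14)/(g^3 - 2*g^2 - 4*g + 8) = (g^2 + 8*g + 7)/(g^2 - 4*g + 4)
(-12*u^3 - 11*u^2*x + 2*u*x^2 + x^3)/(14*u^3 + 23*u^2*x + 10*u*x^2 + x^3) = (-12*u^2 + u*x + x^2)/(14*u^2 + 9*u*x + x^2)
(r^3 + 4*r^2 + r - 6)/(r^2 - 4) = (r^2 + 2*r - 3)/(r - 2)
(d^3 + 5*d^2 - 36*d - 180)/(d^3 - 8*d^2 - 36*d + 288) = (d + 5)/(d - 8)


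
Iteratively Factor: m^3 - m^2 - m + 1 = (m - 1)*(m^2 - 1) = (m - 1)*(m + 1)*(m - 1)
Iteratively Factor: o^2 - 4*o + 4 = (o - 2)*(o - 2)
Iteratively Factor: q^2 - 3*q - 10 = (q - 5)*(q + 2)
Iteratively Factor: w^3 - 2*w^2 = (w)*(w^2 - 2*w) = w^2*(w - 2)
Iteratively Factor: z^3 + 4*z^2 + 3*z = (z)*(z^2 + 4*z + 3) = z*(z + 3)*(z + 1)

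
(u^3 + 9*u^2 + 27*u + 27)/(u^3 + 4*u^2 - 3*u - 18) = (u + 3)/(u - 2)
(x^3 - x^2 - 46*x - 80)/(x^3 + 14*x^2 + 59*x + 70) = (x - 8)/(x + 7)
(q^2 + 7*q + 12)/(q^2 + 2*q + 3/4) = 4*(q^2 + 7*q + 12)/(4*q^2 + 8*q + 3)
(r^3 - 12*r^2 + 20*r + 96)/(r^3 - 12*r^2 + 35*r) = (r^3 - 12*r^2 + 20*r + 96)/(r*(r^2 - 12*r + 35))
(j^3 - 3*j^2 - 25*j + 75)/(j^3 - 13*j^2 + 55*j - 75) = (j + 5)/(j - 5)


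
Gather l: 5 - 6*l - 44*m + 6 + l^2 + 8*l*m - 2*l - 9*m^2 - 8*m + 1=l^2 + l*(8*m - 8) - 9*m^2 - 52*m + 12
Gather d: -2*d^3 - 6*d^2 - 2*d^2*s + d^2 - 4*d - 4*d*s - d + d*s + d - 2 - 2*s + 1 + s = -2*d^3 + d^2*(-2*s - 5) + d*(-3*s - 4) - s - 1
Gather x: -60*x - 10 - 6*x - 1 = -66*x - 11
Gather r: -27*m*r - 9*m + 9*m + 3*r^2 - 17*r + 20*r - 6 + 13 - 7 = 3*r^2 + r*(3 - 27*m)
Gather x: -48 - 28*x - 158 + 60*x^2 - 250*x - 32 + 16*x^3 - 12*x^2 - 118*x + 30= 16*x^3 + 48*x^2 - 396*x - 208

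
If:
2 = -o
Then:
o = -2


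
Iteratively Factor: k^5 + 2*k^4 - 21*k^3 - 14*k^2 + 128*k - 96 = (k - 3)*(k^4 + 5*k^3 - 6*k^2 - 32*k + 32) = (k - 3)*(k + 4)*(k^3 + k^2 - 10*k + 8) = (k - 3)*(k - 1)*(k + 4)*(k^2 + 2*k - 8) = (k - 3)*(k - 1)*(k + 4)^2*(k - 2)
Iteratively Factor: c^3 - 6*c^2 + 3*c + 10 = (c - 2)*(c^2 - 4*c - 5) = (c - 2)*(c + 1)*(c - 5)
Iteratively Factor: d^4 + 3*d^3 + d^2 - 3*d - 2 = (d + 1)*(d^3 + 2*d^2 - d - 2) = (d + 1)^2*(d^2 + d - 2) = (d + 1)^2*(d + 2)*(d - 1)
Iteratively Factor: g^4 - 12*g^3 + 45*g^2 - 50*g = (g - 5)*(g^3 - 7*g^2 + 10*g) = (g - 5)*(g - 2)*(g^2 - 5*g) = g*(g - 5)*(g - 2)*(g - 5)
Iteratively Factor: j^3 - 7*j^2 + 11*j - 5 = (j - 1)*(j^2 - 6*j + 5) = (j - 5)*(j - 1)*(j - 1)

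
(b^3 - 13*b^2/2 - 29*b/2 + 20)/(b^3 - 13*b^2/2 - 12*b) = (2*b^2 + 3*b - 5)/(b*(2*b + 3))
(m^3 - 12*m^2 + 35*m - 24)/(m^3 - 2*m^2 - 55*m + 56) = (m - 3)/(m + 7)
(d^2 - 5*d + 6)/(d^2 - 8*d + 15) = (d - 2)/(d - 5)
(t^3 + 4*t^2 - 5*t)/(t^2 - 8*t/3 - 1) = 3*t*(-t^2 - 4*t + 5)/(-3*t^2 + 8*t + 3)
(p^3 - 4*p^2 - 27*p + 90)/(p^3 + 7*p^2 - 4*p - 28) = (p^3 - 4*p^2 - 27*p + 90)/(p^3 + 7*p^2 - 4*p - 28)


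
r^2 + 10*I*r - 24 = (r + 4*I)*(r + 6*I)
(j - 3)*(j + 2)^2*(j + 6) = j^4 + 7*j^3 - 2*j^2 - 60*j - 72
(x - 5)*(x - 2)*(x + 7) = x^3 - 39*x + 70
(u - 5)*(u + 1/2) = u^2 - 9*u/2 - 5/2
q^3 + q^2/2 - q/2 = q*(q - 1/2)*(q + 1)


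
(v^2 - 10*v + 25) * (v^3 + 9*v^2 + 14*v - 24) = v^5 - v^4 - 51*v^3 + 61*v^2 + 590*v - 600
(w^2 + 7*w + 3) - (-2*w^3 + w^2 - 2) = 2*w^3 + 7*w + 5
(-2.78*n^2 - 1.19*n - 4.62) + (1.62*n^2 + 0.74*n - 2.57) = -1.16*n^2 - 0.45*n - 7.19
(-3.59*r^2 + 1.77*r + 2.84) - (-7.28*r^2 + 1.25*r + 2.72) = 3.69*r^2 + 0.52*r + 0.12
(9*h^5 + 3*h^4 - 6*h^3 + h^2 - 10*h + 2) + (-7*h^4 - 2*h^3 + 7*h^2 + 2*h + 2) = 9*h^5 - 4*h^4 - 8*h^3 + 8*h^2 - 8*h + 4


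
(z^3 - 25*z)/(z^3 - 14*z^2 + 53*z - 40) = z*(z + 5)/(z^2 - 9*z + 8)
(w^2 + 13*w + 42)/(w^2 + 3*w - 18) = (w + 7)/(w - 3)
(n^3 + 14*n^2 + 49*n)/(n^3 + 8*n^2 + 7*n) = (n + 7)/(n + 1)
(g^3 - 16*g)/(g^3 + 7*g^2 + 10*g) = (g^2 - 16)/(g^2 + 7*g + 10)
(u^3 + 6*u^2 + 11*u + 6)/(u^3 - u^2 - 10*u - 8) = (u + 3)/(u - 4)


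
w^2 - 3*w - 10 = (w - 5)*(w + 2)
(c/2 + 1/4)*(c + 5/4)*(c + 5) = c^3/2 + 27*c^2/8 + 75*c/16 + 25/16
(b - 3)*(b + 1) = b^2 - 2*b - 3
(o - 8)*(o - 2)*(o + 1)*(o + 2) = o^4 - 7*o^3 - 12*o^2 + 28*o + 32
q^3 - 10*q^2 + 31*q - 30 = (q - 5)*(q - 3)*(q - 2)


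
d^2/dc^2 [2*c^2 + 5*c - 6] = 4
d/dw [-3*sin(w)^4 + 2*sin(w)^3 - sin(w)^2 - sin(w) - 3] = (-12*sin(w)^3 + 6*sin(w)^2 - 2*sin(w) - 1)*cos(w)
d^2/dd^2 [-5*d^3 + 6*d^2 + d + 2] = 12 - 30*d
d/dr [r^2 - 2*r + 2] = 2*r - 2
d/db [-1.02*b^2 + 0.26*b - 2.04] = 0.26 - 2.04*b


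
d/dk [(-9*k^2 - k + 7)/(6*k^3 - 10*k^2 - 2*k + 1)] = (54*k^4 + 12*k^3 - 118*k^2 + 122*k + 13)/(36*k^6 - 120*k^5 + 76*k^4 + 52*k^3 - 16*k^2 - 4*k + 1)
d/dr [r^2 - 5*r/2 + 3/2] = 2*r - 5/2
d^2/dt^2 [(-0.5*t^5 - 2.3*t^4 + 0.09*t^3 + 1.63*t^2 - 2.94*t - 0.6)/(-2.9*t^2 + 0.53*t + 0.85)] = (25.23*t^7 + 26.39*t^6 - 41.7102*t^5 - 23.38308*t^4 + 67.749318*t^3 + 25.86603*t^2 + 37.55925*t - 1.70921)/(24.389*t^6 - 13.3719*t^5 - 19.00167*t^4 + 7.689823*t^3 + 5.569455*t^2 - 1.148775*t - 0.614125)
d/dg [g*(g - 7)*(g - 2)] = 3*g^2 - 18*g + 14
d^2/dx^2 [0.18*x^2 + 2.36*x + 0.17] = 0.360000000000000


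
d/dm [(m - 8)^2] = 2*m - 16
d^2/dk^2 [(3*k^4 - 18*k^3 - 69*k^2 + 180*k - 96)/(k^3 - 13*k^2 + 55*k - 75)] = 6*(13*k^4 - 620*k^3 + 4038*k^2 - 7772*k + 2101)/(k^7 - 29*k^6 + 357*k^5 - 2417*k^4 + 9715*k^3 - 23175*k^2 + 30375*k - 16875)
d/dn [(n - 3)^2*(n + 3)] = 3*(n - 3)*(n + 1)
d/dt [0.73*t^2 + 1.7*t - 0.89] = 1.46*t + 1.7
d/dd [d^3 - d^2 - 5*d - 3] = 3*d^2 - 2*d - 5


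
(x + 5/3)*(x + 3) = x^2 + 14*x/3 + 5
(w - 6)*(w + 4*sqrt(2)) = w^2 - 6*w + 4*sqrt(2)*w - 24*sqrt(2)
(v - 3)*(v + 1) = v^2 - 2*v - 3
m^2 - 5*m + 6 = (m - 3)*(m - 2)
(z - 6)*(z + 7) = z^2 + z - 42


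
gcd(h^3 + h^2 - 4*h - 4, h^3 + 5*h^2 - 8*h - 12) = h^2 - h - 2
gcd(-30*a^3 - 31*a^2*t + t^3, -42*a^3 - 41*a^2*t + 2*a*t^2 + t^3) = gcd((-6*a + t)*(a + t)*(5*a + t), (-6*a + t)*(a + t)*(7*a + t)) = -6*a^2 - 5*a*t + t^2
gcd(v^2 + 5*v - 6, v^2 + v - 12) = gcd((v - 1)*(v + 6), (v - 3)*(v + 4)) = 1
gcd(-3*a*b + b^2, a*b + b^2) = b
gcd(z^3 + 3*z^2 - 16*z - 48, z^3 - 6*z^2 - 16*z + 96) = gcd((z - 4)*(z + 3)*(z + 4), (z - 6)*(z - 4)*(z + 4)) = z^2 - 16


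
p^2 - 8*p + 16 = (p - 4)^2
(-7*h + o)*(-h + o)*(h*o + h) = 7*h^3*o + 7*h^3 - 8*h^2*o^2 - 8*h^2*o + h*o^3 + h*o^2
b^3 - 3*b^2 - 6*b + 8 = (b - 4)*(b - 1)*(b + 2)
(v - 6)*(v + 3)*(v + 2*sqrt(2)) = v^3 - 3*v^2 + 2*sqrt(2)*v^2 - 18*v - 6*sqrt(2)*v - 36*sqrt(2)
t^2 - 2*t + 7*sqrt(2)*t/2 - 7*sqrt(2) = (t - 2)*(t + 7*sqrt(2)/2)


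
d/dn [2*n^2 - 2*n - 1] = 4*n - 2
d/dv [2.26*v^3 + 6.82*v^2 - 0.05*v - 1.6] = 6.78*v^2 + 13.64*v - 0.05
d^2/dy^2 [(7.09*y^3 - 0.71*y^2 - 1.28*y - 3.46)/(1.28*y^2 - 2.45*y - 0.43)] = (2.8421709430404e-14*y^4 + 84.2726980000001*y^3 + 8.45800200000001*y^2 + 68.741934*y - 42.911666)/(2.097152*y^6 - 12.04224*y^5 + 20.936064*y^4 - 6.615245*y^3 - 7.033209*y^2 - 1.359015*y - 0.079507)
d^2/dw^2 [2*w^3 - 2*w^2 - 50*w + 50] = 12*w - 4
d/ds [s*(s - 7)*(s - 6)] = 3*s^2 - 26*s + 42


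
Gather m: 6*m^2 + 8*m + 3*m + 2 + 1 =6*m^2 + 11*m + 3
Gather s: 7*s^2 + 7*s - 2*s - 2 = 7*s^2 + 5*s - 2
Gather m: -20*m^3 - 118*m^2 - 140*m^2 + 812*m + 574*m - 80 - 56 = -20*m^3 - 258*m^2 + 1386*m - 136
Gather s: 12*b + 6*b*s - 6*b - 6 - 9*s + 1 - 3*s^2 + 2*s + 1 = 6*b - 3*s^2 + s*(6*b - 7) - 4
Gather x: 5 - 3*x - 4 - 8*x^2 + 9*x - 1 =-8*x^2 + 6*x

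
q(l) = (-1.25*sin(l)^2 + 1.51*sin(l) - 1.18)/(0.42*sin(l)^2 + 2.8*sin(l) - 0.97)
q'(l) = (-2.5*sin(l)*cos(l) + 1.51*cos(l))/(0.42*sin(l)^2 + 2.8*sin(l) - 0.97) + (-0.84*sin(l)*cos(l) - 2.8*cos(l))*(-1.25*sin(l)^2 + 1.51*sin(l) - 1.18)/(0.42*sin(l)^2 + 2.8*sin(l) - 0.97)^2 = (-4.1342*sin(l)^2 + 3.4162*sin(l) + 1.8393)*cos(l)/(0.1764*sin(l)^4 + 2.352*sin(l)^3 + 7.0252*sin(l)^2 - 5.432*sin(l) + 0.9409)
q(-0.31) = 0.98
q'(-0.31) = 0.12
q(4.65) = 1.18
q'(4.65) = 0.03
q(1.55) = -0.41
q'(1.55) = 0.00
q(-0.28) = 0.99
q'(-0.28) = 0.19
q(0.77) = -0.62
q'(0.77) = 1.14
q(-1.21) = 1.14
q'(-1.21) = -0.17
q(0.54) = -1.26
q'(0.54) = 6.37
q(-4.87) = -0.41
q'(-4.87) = 0.04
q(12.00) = 1.00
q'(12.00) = -0.18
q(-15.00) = 1.03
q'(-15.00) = 0.24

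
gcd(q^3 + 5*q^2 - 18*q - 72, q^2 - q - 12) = q^2 - q - 12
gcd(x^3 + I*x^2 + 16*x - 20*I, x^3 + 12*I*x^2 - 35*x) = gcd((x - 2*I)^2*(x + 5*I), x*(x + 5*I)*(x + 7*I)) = x + 5*I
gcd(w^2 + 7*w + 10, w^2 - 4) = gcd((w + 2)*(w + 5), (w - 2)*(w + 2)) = w + 2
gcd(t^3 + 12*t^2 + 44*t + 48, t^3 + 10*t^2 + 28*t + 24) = t^2 + 8*t + 12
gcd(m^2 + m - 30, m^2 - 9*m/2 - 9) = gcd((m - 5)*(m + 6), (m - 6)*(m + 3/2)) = 1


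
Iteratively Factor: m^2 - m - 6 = (m - 3)*(m + 2)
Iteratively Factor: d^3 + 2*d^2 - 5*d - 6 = (d + 3)*(d^2 - d - 2) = (d + 1)*(d + 3)*(d - 2)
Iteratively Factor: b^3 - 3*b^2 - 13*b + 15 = (b + 3)*(b^2 - 6*b + 5) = (b - 1)*(b + 3)*(b - 5)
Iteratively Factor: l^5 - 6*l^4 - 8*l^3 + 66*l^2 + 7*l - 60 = (l - 5)*(l^4 - l^3 - 13*l^2 + l + 12) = (l - 5)*(l - 1)*(l^3 - 13*l - 12) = (l - 5)*(l - 4)*(l - 1)*(l^2 + 4*l + 3) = (l - 5)*(l - 4)*(l - 1)*(l + 1)*(l + 3)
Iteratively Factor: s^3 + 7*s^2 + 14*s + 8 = (s + 1)*(s^2 + 6*s + 8) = (s + 1)*(s + 2)*(s + 4)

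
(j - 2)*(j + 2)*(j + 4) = j^3 + 4*j^2 - 4*j - 16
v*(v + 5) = v^2 + 5*v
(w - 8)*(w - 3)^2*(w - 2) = w^4 - 16*w^3 + 85*w^2 - 186*w + 144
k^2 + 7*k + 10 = (k + 2)*(k + 5)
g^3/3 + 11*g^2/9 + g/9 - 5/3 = (g/3 + 1)*(g - 1)*(g + 5/3)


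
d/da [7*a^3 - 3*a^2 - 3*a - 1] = 21*a^2 - 6*a - 3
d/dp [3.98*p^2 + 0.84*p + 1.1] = 7.96*p + 0.84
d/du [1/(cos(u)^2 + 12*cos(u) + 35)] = 2*(cos(u) + 6)*sin(u)/(cos(u)^2 + 12*cos(u) + 35)^2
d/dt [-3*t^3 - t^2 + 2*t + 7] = -9*t^2 - 2*t + 2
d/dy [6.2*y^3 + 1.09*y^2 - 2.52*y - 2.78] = 18.6*y^2 + 2.18*y - 2.52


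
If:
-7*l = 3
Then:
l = -3/7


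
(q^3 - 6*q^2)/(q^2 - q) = q*(q - 6)/(q - 1)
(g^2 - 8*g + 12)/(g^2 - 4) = (g - 6)/(g + 2)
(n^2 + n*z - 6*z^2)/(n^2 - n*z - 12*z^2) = (-n + 2*z)/(-n + 4*z)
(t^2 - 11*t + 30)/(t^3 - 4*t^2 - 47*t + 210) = 1/(t + 7)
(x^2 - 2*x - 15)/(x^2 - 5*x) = (x + 3)/x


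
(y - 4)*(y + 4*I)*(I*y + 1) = I*y^3 - 3*y^2 - 4*I*y^2 + 12*y + 4*I*y - 16*I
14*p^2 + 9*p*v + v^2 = (2*p + v)*(7*p + v)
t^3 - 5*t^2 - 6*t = t*(t - 6)*(t + 1)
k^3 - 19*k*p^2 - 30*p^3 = (k - 5*p)*(k + 2*p)*(k + 3*p)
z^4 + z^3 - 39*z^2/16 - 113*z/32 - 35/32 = (z - 7/4)*(z + 1/2)*(z + 1)*(z + 5/4)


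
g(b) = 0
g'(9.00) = 0.00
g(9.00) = 0.00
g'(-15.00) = 0.00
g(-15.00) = 0.00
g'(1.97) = 0.00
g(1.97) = 0.00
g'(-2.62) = 0.00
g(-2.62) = 0.00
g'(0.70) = 0.00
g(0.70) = 0.00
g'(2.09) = 0.00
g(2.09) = 0.00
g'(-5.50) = 0.00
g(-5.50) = 0.00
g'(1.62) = 0.00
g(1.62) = 0.00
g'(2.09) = 0.00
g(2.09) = 0.00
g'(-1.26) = 0.00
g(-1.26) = 0.00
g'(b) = 0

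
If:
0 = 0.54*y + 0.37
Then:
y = -0.69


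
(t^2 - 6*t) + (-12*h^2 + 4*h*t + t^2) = -12*h^2 + 4*h*t + 2*t^2 - 6*t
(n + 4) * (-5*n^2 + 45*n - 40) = -5*n^3 + 25*n^2 + 140*n - 160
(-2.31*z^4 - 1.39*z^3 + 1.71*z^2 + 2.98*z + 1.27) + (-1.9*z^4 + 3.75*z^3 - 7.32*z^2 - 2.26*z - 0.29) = -4.21*z^4 + 2.36*z^3 - 5.61*z^2 + 0.72*z + 0.98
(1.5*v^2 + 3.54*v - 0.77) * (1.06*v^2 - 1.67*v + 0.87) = 1.59*v^4 + 1.2474*v^3 - 5.423*v^2 + 4.3657*v - 0.6699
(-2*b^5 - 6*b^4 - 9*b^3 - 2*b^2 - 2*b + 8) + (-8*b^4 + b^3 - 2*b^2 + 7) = -2*b^5 - 14*b^4 - 8*b^3 - 4*b^2 - 2*b + 15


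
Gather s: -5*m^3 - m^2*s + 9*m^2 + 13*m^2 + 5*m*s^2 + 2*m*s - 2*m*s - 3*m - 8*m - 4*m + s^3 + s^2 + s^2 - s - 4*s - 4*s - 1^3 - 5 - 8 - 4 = -5*m^3 + 22*m^2 - 15*m + s^3 + s^2*(5*m + 2) + s*(-m^2 - 9) - 18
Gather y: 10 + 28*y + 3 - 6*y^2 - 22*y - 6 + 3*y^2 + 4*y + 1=-3*y^2 + 10*y + 8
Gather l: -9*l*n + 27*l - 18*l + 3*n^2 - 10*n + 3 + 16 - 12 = l*(9 - 9*n) + 3*n^2 - 10*n + 7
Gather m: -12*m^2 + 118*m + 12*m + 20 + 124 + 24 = -12*m^2 + 130*m + 168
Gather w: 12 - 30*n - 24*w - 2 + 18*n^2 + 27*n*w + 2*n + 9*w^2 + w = 18*n^2 - 28*n + 9*w^2 + w*(27*n - 23) + 10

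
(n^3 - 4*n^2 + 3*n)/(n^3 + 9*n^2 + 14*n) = (n^2 - 4*n + 3)/(n^2 + 9*n + 14)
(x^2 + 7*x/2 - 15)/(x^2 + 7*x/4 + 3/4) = 2*(2*x^2 + 7*x - 30)/(4*x^2 + 7*x + 3)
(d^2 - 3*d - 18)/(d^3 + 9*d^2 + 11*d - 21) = (d - 6)/(d^2 + 6*d - 7)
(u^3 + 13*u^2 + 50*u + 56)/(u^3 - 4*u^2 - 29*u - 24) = (u^3 + 13*u^2 + 50*u + 56)/(u^3 - 4*u^2 - 29*u - 24)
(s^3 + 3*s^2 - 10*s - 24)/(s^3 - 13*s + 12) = (s + 2)/(s - 1)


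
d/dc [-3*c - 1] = -3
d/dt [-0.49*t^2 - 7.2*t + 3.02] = -0.98*t - 7.2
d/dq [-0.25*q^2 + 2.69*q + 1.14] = 2.69 - 0.5*q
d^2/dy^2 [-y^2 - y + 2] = -2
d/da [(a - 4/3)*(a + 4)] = 2*a + 8/3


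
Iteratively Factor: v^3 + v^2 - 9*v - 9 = (v - 3)*(v^2 + 4*v + 3) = (v - 3)*(v + 3)*(v + 1)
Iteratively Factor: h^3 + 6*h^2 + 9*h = (h)*(h^2 + 6*h + 9) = h*(h + 3)*(h + 3)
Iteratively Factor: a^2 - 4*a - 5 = (a - 5)*(a + 1)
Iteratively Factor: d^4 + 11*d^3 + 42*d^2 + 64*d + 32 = (d + 4)*(d^3 + 7*d^2 + 14*d + 8) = (d + 1)*(d + 4)*(d^2 + 6*d + 8) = (d + 1)*(d + 2)*(d + 4)*(d + 4)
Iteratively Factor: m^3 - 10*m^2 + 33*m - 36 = (m - 3)*(m^2 - 7*m + 12) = (m - 3)^2*(m - 4)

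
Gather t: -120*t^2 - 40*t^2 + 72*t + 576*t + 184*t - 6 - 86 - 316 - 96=-160*t^2 + 832*t - 504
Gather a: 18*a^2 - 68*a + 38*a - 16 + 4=18*a^2 - 30*a - 12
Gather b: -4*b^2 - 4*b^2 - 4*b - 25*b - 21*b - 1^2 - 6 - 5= -8*b^2 - 50*b - 12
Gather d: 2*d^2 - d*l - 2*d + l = 2*d^2 + d*(-l - 2) + l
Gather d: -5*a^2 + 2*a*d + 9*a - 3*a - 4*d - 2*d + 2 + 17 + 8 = -5*a^2 + 6*a + d*(2*a - 6) + 27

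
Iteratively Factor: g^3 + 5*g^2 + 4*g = (g)*(g^2 + 5*g + 4) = g*(g + 1)*(g + 4)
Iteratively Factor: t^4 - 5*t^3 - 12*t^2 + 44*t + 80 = (t - 5)*(t^3 - 12*t - 16) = (t - 5)*(t + 2)*(t^2 - 2*t - 8) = (t - 5)*(t + 2)^2*(t - 4)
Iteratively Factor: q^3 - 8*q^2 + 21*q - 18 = (q - 2)*(q^2 - 6*q + 9) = (q - 3)*(q - 2)*(q - 3)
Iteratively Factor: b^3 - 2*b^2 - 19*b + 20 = (b + 4)*(b^2 - 6*b + 5) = (b - 5)*(b + 4)*(b - 1)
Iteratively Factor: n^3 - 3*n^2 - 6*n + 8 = (n + 2)*(n^2 - 5*n + 4) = (n - 1)*(n + 2)*(n - 4)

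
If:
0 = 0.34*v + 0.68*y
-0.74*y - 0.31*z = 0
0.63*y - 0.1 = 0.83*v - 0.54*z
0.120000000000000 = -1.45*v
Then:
No Solution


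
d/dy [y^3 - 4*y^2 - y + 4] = 3*y^2 - 8*y - 1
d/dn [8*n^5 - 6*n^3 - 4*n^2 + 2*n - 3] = 40*n^4 - 18*n^2 - 8*n + 2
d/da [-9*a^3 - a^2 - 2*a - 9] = -27*a^2 - 2*a - 2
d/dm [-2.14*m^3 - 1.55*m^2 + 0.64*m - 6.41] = -6.42*m^2 - 3.1*m + 0.64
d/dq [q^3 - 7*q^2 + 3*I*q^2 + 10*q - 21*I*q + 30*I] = 3*q^2 + q*(-14 + 6*I) + 10 - 21*I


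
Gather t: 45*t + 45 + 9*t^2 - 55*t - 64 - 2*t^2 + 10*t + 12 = 7*t^2 - 7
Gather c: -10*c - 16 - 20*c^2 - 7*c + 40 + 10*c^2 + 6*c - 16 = -10*c^2 - 11*c + 8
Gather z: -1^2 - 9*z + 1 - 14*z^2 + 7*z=-14*z^2 - 2*z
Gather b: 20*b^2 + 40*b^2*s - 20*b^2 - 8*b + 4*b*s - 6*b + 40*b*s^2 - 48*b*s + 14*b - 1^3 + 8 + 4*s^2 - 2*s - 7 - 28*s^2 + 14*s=40*b^2*s + b*(40*s^2 - 44*s) - 24*s^2 + 12*s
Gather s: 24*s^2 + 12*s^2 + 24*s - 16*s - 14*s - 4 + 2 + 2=36*s^2 - 6*s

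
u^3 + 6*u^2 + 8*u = u*(u + 2)*(u + 4)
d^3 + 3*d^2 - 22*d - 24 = (d - 4)*(d + 1)*(d + 6)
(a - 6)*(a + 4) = a^2 - 2*a - 24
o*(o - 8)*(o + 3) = o^3 - 5*o^2 - 24*o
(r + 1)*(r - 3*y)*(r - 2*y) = r^3 - 5*r^2*y + r^2 + 6*r*y^2 - 5*r*y + 6*y^2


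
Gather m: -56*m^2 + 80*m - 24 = -56*m^2 + 80*m - 24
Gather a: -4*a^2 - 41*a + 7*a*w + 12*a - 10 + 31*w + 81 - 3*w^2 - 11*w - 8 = -4*a^2 + a*(7*w - 29) - 3*w^2 + 20*w + 63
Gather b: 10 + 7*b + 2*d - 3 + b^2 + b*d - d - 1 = b^2 + b*(d + 7) + d + 6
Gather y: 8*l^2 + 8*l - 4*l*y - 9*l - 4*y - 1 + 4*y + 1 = 8*l^2 - 4*l*y - l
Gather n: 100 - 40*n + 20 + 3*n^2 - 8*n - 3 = 3*n^2 - 48*n + 117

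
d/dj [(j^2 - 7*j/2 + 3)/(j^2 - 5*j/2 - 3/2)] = (4*j^2 - 36*j + 51)/(4*j^4 - 20*j^3 + 13*j^2 + 30*j + 9)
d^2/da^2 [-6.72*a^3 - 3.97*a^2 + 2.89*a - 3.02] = -40.32*a - 7.94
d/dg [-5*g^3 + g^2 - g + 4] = -15*g^2 + 2*g - 1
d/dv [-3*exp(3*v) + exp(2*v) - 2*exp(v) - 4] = (-9*exp(2*v) + 2*exp(v) - 2)*exp(v)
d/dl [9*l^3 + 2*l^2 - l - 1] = 27*l^2 + 4*l - 1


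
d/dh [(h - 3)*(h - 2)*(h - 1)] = 3*h^2 - 12*h + 11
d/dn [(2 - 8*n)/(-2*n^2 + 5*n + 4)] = 2*(-8*n^2 + 4*n - 21)/(4*n^4 - 20*n^3 + 9*n^2 + 40*n + 16)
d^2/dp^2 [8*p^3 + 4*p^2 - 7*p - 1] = 48*p + 8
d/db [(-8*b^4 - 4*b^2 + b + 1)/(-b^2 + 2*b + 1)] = (16*b^5 - 48*b^4 - 32*b^3 - 7*b^2 - 6*b - 1)/(b^4 - 4*b^3 + 2*b^2 + 4*b + 1)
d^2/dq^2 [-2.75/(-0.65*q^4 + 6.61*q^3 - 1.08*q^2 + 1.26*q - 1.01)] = ((-21.45*q^2 + 109.065*q - 5.94)*(0.65*q^4 - 6.61*q^3 + 1.08*q^2 - 1.26*q + 1.01) + 2.75*(2.6*q^3 - 19.83*q^2 + 2.16*q - 1.26)*(5.2*q^3 - 39.66*q^2 + 4.32*q - 2.52))/(0.65*q^4 - 6.61*q^3 + 1.08*q^2 - 1.26*q + 1.01)^3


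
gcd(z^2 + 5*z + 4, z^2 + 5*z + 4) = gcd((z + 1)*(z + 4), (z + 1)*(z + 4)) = z^2 + 5*z + 4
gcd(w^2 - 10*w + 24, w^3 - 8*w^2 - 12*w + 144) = w - 6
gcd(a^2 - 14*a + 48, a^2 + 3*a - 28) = 1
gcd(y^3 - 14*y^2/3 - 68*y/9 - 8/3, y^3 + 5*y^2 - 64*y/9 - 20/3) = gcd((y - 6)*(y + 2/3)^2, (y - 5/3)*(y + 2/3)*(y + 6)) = y + 2/3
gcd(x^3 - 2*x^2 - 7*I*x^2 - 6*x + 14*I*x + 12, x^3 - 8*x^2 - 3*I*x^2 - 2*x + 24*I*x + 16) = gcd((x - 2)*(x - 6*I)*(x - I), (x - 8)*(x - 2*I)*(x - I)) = x - I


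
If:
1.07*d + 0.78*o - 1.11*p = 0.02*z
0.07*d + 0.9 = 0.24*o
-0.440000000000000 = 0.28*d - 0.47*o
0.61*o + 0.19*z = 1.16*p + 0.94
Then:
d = 9.25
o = 6.45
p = 12.37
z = 59.79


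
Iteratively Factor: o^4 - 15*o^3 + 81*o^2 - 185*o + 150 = (o - 3)*(o^3 - 12*o^2 + 45*o - 50) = (o - 5)*(o - 3)*(o^2 - 7*o + 10) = (o - 5)^2*(o - 3)*(o - 2)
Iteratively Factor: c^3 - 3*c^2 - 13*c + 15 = (c - 1)*(c^2 - 2*c - 15) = (c - 1)*(c + 3)*(c - 5)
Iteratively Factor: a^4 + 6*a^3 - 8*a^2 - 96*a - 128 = (a + 4)*(a^3 + 2*a^2 - 16*a - 32) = (a + 4)^2*(a^2 - 2*a - 8) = (a + 2)*(a + 4)^2*(a - 4)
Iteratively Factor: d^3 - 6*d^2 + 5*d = (d - 5)*(d^2 - d) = (d - 5)*(d - 1)*(d)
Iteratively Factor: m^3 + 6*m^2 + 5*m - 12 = (m - 1)*(m^2 + 7*m + 12) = (m - 1)*(m + 4)*(m + 3)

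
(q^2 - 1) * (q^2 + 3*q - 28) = q^4 + 3*q^3 - 29*q^2 - 3*q + 28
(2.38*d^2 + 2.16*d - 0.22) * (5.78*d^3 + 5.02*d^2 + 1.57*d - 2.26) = 13.7564*d^5 + 24.4324*d^4 + 13.3082*d^3 - 3.092*d^2 - 5.227*d + 0.4972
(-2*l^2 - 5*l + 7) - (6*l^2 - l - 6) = -8*l^2 - 4*l + 13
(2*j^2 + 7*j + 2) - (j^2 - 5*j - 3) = j^2 + 12*j + 5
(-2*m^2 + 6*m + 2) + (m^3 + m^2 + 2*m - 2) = m^3 - m^2 + 8*m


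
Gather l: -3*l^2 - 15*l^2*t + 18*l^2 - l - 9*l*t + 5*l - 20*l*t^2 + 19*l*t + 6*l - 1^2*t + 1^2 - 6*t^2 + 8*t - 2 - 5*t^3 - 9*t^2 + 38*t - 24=l^2*(15 - 15*t) + l*(-20*t^2 + 10*t + 10) - 5*t^3 - 15*t^2 + 45*t - 25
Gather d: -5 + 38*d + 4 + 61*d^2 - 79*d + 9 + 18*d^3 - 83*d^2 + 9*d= 18*d^3 - 22*d^2 - 32*d + 8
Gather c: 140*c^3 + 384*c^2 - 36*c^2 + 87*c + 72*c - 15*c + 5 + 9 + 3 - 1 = 140*c^3 + 348*c^2 + 144*c + 16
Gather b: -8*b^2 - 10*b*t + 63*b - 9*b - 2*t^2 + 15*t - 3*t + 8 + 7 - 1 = -8*b^2 + b*(54 - 10*t) - 2*t^2 + 12*t + 14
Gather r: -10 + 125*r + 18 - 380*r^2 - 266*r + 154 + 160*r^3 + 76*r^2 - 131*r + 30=160*r^3 - 304*r^2 - 272*r + 192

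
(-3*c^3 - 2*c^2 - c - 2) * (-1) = 3*c^3 + 2*c^2 + c + 2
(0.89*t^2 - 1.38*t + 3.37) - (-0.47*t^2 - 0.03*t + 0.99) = 1.36*t^2 - 1.35*t + 2.38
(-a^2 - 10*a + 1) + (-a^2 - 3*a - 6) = -2*a^2 - 13*a - 5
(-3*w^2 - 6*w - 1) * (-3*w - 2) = 9*w^3 + 24*w^2 + 15*w + 2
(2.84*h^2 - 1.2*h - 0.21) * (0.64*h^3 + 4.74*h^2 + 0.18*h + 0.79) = 1.8176*h^5 + 12.6936*h^4 - 5.3112*h^3 + 1.0322*h^2 - 0.9858*h - 0.1659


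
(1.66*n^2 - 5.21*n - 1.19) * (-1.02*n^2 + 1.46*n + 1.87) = -1.6932*n^4 + 7.7378*n^3 - 3.2886*n^2 - 11.4801*n - 2.2253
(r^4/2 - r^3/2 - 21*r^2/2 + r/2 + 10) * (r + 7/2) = r^5/2 + 5*r^4/4 - 49*r^3/4 - 145*r^2/4 + 47*r/4 + 35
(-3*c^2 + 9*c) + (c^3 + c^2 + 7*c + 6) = c^3 - 2*c^2 + 16*c + 6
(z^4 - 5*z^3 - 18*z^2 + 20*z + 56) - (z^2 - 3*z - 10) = z^4 - 5*z^3 - 19*z^2 + 23*z + 66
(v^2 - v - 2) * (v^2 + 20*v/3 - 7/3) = v^4 + 17*v^3/3 - 11*v^2 - 11*v + 14/3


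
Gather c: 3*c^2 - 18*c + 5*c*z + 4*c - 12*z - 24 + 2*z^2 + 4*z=3*c^2 + c*(5*z - 14) + 2*z^2 - 8*z - 24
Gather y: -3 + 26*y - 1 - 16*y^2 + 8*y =-16*y^2 + 34*y - 4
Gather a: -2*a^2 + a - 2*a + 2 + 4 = -2*a^2 - a + 6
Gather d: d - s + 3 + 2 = d - s + 5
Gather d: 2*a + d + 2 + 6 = 2*a + d + 8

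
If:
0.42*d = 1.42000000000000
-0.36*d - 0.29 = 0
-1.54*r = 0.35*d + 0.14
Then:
No Solution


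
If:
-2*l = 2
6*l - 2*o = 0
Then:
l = -1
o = -3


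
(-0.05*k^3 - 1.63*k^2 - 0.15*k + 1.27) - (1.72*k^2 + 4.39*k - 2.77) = -0.05*k^3 - 3.35*k^2 - 4.54*k + 4.04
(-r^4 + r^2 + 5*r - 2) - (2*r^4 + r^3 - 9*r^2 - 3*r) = -3*r^4 - r^3 + 10*r^2 + 8*r - 2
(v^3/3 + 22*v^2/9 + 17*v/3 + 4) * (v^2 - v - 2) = v^5/3 + 19*v^4/9 + 23*v^3/9 - 59*v^2/9 - 46*v/3 - 8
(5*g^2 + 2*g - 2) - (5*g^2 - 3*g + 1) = 5*g - 3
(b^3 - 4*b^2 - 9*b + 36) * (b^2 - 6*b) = b^5 - 10*b^4 + 15*b^3 + 90*b^2 - 216*b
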